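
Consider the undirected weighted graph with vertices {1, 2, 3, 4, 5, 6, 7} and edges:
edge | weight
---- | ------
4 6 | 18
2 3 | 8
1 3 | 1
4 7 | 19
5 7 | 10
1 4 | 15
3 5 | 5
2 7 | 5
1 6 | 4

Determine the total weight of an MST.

38

Kruskal's algorithm — process edges by increasing weight (ties by edge label):
1 3 (1): add — endpoints in different components.
1 6 (4): add — endpoints in different components.
2 7 (5): add — endpoints in different components.
3 5 (5): add — endpoints in different components.
2 3 (8): add — endpoints in different components.
5 7 (10): skip — 5 and 7 already connected.
1 4 (15): add — endpoints in different components.
MST edges: 1 3, 1 6, 2 7, 3 5, 2 3, 1 4; total weight 1+4+5+5+8+15 = 38.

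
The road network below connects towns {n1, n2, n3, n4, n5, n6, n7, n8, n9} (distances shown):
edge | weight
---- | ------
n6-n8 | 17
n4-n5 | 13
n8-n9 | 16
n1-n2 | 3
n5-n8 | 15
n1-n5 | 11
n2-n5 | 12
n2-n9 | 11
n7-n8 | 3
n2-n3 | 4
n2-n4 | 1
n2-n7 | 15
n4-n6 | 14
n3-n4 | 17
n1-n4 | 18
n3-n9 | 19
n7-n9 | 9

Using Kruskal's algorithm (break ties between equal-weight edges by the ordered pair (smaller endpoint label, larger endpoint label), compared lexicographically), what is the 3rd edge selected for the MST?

n7-n8

Kruskal's algorithm — process edges by increasing weight (ties by edge label):
n2-n4 (1): add — endpoints in different components.
n1-n2 (3): add — endpoints in different components.
n7-n8 (3): add — endpoints in different components.
n2-n3 (4): add — endpoints in different components.
n7-n9 (9): add — endpoints in different components.
n1-n5 (11): add — endpoints in different components.
n2-n9 (11): add — endpoints in different components.
n2-n5 (12): skip — n5 and n2 already connected.
n4-n5 (13): skip — n5 and n4 already connected.
n4-n6 (14): add — endpoints in different components.
The 3rd edge added is n7-n8.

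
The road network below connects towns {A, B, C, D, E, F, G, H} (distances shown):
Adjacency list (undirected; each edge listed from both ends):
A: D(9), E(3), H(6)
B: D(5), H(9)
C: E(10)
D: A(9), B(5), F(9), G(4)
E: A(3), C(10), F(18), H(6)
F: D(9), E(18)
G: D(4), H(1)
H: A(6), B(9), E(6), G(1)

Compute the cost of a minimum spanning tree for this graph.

38

Prim's algorithm from C:
Step 1: frontier [C—E 10] → take C—E (10); add E.
Step 2: frontier [A—E 3, E—H 6, E—F 18] → take A—E (3); add A.
Step 3: frontier [A—H 6, A—D 9, E—H 6, E—F 18] → take A—H (6); add H.
Step 4: frontier [A—D 9, E—F 18, G—H 1, B—H 9] → take G—H (1); add G.
Step 5: frontier [A—D 9, E—F 18, D—G 4, B—H 9] → take D—G (4); add D.
Step 6: frontier [B—D 5, D—F 9, E—F 18, B—H 9] → take B—D (5); add B.
Step 7: frontier [D—F 9, E—F 18] → take D—F (9); add F.
MST edges: C—E, A—E, A—H, G—H, D—G, B—D, D—F; total weight 10+3+6+1+4+5+9 = 38.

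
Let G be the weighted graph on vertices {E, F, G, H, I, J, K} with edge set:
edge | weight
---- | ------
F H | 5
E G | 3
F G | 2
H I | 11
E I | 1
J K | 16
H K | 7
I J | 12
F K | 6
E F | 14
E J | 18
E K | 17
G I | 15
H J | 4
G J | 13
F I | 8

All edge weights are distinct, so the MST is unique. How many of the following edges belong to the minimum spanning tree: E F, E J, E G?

1

Sort edges by weight, then run Kruskal:
E I (1): add — endpoints in different components.
F G (2): add — endpoints in different components.
E G (3): add — endpoints in different components.
H J (4): add — endpoints in different components.
F H (5): add — endpoints in different components.
F K (6): add — endpoints in different components.
MST edge set: {E I, F G, E G, H J, F H, F K}.
Of the listed edges, {E G} are in the MST → 1.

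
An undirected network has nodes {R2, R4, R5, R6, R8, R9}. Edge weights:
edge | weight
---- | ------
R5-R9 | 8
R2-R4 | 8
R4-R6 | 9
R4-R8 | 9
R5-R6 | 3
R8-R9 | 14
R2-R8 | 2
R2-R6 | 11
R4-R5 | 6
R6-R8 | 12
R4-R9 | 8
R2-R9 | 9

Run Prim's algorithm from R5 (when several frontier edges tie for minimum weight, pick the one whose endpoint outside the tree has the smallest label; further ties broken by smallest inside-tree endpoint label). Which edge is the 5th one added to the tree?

Grow the tree from R5 using Prim:
Step 1: frontier [R5-R6 3, R4-R5 6, R5-R9 8] → take R5-R6 (3); add R6.
Step 2: frontier [R4-R5 6, R5-R9 8, R4-R6 9, R2-R6 11, R6-R8 12] → take R4-R5 (6); add R4.
Step 3: frontier [R2-R4 8, R4-R9 8, R4-R8 9, R5-R9 8, R2-R6 11, R6-R8 12] → take R2-R4 (8); add R2.
Step 4: frontier [R2-R8 2, R2-R9 9, R4-R9 8, R4-R8 9, R5-R9 8, R6-R8 12] → take R2-R8 (2); add R8.
Step 5: frontier [R2-R9 9, R4-R9 8, R5-R9 8, R8-R9 14] → take R4-R9 (8); add R9.
The 5th edge added is R4-R9.

R4-R9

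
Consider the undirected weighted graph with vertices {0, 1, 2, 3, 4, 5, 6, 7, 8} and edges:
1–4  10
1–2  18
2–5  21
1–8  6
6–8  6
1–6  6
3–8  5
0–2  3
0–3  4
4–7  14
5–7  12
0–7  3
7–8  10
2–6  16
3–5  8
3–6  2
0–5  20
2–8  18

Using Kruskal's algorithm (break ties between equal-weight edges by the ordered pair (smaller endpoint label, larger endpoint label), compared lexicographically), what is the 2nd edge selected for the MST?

0-2

Kruskal: consider edges lightest-first.
3–6 (2): add — endpoints in different components.
0–2 (3): add — endpoints in different components.
0–7 (3): add — endpoints in different components.
0–3 (4): add — endpoints in different components.
3–8 (5): add — endpoints in different components.
1–6 (6): add — endpoints in different components.
1–8 (6): skip — 1 and 8 already connected.
6–8 (6): skip — 6 and 8 already connected.
3–5 (8): add — endpoints in different components.
1–4 (10): add — endpoints in different components.
The 2nd edge added is 0–2.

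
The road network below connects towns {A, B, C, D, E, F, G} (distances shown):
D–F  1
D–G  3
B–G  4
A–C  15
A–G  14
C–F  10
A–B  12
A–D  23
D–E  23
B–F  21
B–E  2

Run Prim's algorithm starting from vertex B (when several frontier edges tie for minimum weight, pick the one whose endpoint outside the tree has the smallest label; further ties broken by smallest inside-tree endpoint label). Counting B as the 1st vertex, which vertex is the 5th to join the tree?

F

Prim's algorithm from B:
Step 1: frontier [B–E 2, B–G 4, A–B 12, B–F 21] → take B–E (2); add E.
Step 2: frontier [B–G 4, A–B 12, B–F 21, D–E 23] → take B–G (4); add G.
Step 3: frontier [A–B 12, B–F 21, D–E 23, D–G 3, A–G 14] → take D–G (3); add D.
Step 4: frontier [A–B 12, B–F 21, D–F 1, A–D 23, A–G 14] → take D–F (1); add F.
Step 5: frontier [A–B 12, A–D 23, C–F 10, A–G 14] → take C–F (10); add C.
Step 6: frontier [A–B 12, A–C 15, A–D 23, A–G 14] → take A–B (12); add A.
Vertex order: B, E, G, D, F, C, A. The 5th vertex is F.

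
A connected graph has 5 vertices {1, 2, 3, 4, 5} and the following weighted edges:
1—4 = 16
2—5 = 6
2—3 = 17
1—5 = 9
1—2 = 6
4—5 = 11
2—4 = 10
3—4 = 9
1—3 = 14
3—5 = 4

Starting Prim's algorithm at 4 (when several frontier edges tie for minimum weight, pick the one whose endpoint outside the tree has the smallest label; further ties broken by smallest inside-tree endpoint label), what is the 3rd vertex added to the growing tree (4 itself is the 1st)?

5

Prim, starting at 4.
Step 1: cheapest edge leaving the tree is 3—4 (9); add 3.
Step 2: cheapest edge leaving the tree is 3—5 (4); add 5.
Step 3: cheapest edge leaving the tree is 2—5 (6); add 2.
Step 4: cheapest edge leaving the tree is 1—2 (6); add 1.
Vertex order: 4, 3, 5, 2, 1. The 3rd vertex is 5.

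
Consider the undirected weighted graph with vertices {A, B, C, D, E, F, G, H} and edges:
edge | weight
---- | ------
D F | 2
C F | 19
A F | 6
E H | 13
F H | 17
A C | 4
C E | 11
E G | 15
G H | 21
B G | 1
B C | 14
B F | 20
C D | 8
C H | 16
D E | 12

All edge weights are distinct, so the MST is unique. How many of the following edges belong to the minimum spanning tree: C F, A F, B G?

2

Sort edges by weight, then run Kruskal:
B G (1): add — endpoints in different components.
D F (2): add — endpoints in different components.
A C (4): add — endpoints in different components.
A F (6): add — endpoints in different components.
C D (8): skip — C and D already connected.
C E (11): add — endpoints in different components.
D E (12): skip — D and E already connected.
E H (13): add — endpoints in different components.
B C (14): add — endpoints in different components.
MST edge set: {B G, D F, A C, A F, C E, E H, B C}.
Of the listed edges, {A F, B G} are in the MST → 2.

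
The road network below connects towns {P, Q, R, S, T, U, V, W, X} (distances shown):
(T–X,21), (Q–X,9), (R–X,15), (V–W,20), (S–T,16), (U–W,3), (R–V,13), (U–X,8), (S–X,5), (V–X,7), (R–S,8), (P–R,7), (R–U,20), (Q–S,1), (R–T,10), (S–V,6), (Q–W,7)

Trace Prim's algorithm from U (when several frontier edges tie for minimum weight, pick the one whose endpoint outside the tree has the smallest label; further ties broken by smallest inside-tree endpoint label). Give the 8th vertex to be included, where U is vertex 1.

P

Grow the tree from U using Prim:
Step 1: cheapest edge leaving the tree is U–W (3); add W.
Step 2: cheapest edge leaving the tree is Q–W (7); add Q.
Step 3: cheapest edge leaving the tree is Q–S (1); add S.
Step 4: cheapest edge leaving the tree is S–X (5); add X.
Step 5: cheapest edge leaving the tree is S–V (6); add V.
Step 6: cheapest edge leaving the tree is R–S (8); add R.
Step 7: cheapest edge leaving the tree is P–R (7); add P.
Step 8: cheapest edge leaving the tree is R–T (10); add T.
Vertex order: U, W, Q, S, X, V, R, P, T. The 8th vertex is P.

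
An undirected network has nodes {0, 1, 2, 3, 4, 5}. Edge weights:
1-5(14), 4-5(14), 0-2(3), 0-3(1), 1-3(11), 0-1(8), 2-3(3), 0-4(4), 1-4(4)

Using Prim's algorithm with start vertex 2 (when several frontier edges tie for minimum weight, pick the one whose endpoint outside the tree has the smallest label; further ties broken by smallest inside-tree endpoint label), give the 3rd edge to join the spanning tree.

0-4

Grow the tree from 2 using Prim:
Step 1: cheapest edge leaving the tree is 0-2 (3); add 0.
Step 2: cheapest edge leaving the tree is 0-3 (1); add 3.
Step 3: cheapest edge leaving the tree is 0-4 (4); add 4.
Step 4: cheapest edge leaving the tree is 1-4 (4); add 1.
Step 5: cheapest edge leaving the tree is 1-5 (14); add 5.
The 3rd edge added is 0-4.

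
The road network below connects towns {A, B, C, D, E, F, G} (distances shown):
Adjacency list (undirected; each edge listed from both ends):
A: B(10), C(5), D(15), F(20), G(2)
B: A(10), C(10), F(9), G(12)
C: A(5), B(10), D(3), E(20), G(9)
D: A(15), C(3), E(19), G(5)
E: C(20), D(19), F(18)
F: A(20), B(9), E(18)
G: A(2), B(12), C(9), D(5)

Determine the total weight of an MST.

Prim's algorithm from G:
Step 1: cheapest edge leaving the tree is A—G (2); add A.
Step 2: cheapest edge leaving the tree is A—C (5); add C.
Step 3: cheapest edge leaving the tree is C—D (3); add D.
Step 4: cheapest edge leaving the tree is A—B (10); add B.
Step 5: cheapest edge leaving the tree is B—F (9); add F.
Step 6: cheapest edge leaving the tree is E—F (18); add E.
MST edges: A—G, A—C, C—D, A—B, B—F, E—F; total weight 2+5+3+10+9+18 = 47.

47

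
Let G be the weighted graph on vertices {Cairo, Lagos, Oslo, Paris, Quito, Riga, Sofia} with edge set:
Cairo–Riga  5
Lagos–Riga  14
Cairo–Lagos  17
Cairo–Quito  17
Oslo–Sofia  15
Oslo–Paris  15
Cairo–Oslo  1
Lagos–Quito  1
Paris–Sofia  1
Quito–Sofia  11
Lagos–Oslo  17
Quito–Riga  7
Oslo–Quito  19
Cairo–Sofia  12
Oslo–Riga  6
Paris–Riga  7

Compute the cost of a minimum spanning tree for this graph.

22

Grow the tree from Oslo using Prim:
Step 1: cheapest edge leaving the tree is Cairo–Oslo (1); add Cairo.
Step 2: cheapest edge leaving the tree is Cairo–Riga (5); add Riga.
Step 3: cheapest edge leaving the tree is Paris–Riga (7); add Paris.
Step 4: cheapest edge leaving the tree is Paris–Sofia (1); add Sofia.
Step 5: cheapest edge leaving the tree is Quito–Riga (7); add Quito.
Step 6: cheapest edge leaving the tree is Lagos–Quito (1); add Lagos.
MST edges: Cairo–Oslo, Cairo–Riga, Paris–Riga, Paris–Sofia, Quito–Riga, Lagos–Quito; total weight 1+5+7+1+7+1 = 22.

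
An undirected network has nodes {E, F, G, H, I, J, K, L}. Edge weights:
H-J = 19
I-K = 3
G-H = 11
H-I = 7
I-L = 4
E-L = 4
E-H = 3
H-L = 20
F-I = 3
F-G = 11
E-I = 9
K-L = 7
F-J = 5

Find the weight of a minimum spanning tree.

33

Prim's algorithm from I:
Step 1: cheapest edge leaving the tree is F-I (3); add F.
Step 2: cheapest edge leaving the tree is I-K (3); add K.
Step 3: cheapest edge leaving the tree is I-L (4); add L.
Step 4: cheapest edge leaving the tree is E-L (4); add E.
Step 5: cheapest edge leaving the tree is E-H (3); add H.
Step 6: cheapest edge leaving the tree is F-J (5); add J.
Step 7: cheapest edge leaving the tree is F-G (11); add G.
MST edges: F-I, I-K, I-L, E-L, E-H, F-J, F-G; total weight 3+3+4+4+3+5+11 = 33.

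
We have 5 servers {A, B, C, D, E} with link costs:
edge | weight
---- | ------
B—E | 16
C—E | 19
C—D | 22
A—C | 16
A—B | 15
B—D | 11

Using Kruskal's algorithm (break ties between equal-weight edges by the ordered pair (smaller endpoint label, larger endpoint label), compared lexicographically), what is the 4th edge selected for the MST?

B-E

Sort edges by weight, then run Kruskal:
B—D (11): add. Components now {A} {B,D} {C} {E}
A—B (15): add. Components now {A,B,D} {C} {E}
A—C (16): add. Components now {A,B,C,D} {E}
B—E (16): add. Components now {A,B,C,D,E}
The 4th edge added is B—E.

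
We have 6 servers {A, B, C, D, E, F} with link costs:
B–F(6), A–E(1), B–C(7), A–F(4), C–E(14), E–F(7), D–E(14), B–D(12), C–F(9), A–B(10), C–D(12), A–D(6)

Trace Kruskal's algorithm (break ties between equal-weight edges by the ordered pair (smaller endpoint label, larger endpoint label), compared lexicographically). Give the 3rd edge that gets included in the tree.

A-D

Kruskal's algorithm — process edges by increasing weight (ties by edge label):
A–E (1): add — endpoints in different components.
A–F (4): add — endpoints in different components.
A–D (6): add — endpoints in different components.
B–F (6): add — endpoints in different components.
B–C (7): add — endpoints in different components.
The 3rd edge added is A–D.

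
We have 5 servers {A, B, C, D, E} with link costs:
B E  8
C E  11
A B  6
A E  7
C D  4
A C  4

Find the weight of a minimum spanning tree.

Sort edges by weight, then run Kruskal:
A C (4): add. Components now {A,C} {B} {D} {E}
C D (4): add. Components now {A,C,D} {B} {E}
A B (6): add. Components now {A,B,C,D} {E}
A E (7): add. Components now {A,B,C,D,E}
MST edges: A C, C D, A B, A E; total weight 4+4+6+7 = 21.

21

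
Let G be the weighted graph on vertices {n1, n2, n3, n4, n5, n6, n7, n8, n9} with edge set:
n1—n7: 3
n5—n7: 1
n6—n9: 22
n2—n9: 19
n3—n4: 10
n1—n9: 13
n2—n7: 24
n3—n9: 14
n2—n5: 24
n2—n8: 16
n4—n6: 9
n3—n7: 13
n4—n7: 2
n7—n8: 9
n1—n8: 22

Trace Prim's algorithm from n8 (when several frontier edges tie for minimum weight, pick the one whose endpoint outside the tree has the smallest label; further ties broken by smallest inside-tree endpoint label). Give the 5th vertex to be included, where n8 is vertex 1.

Prim, starting at n8.
Step 1: cheapest edge leaving the tree is n7—n8 (9); add n7.
Step 2: cheapest edge leaving the tree is n5—n7 (1); add n5.
Step 3: cheapest edge leaving the tree is n4—n7 (2); add n4.
Step 4: cheapest edge leaving the tree is n1—n7 (3); add n1.
Step 5: cheapest edge leaving the tree is n4—n6 (9); add n6.
Step 6: cheapest edge leaving the tree is n3—n4 (10); add n3.
Step 7: cheapest edge leaving the tree is n1—n9 (13); add n9.
Step 8: cheapest edge leaving the tree is n2—n8 (16); add n2.
Vertex order: n8, n7, n5, n4, n1, n6, n3, n9, n2. The 5th vertex is n1.

n1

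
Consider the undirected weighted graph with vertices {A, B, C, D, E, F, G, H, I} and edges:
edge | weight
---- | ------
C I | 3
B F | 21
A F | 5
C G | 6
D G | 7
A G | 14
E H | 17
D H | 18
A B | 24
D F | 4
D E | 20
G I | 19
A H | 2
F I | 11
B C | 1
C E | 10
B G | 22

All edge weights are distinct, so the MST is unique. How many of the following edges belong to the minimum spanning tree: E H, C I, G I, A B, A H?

Kruskal's algorithm — process edges by increasing weight (ties by edge label):
B C (1): add — endpoints in different components.
A H (2): add — endpoints in different components.
C I (3): add — endpoints in different components.
D F (4): add — endpoints in different components.
A F (5): add — endpoints in different components.
C G (6): add — endpoints in different components.
D G (7): add — endpoints in different components.
C E (10): add — endpoints in different components.
MST edge set: {B C, A H, C I, D F, A F, C G, D G, C E}.
Of the listed edges, {C I, A H} are in the MST → 2.

2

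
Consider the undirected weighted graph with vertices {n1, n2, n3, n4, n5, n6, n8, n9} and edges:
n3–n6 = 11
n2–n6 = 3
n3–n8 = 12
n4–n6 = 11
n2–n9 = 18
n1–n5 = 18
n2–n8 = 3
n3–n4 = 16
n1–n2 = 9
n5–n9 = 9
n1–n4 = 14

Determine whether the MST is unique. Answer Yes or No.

No

Kruskal's algorithm — process edges by increasing weight (ties by edge label):
n2–n6 (3): add — endpoints in different components.
n2–n8 (3): add — endpoints in different components.
n1–n2 (9): add — endpoints in different components.
n5–n9 (9): add — endpoints in different components.
n3–n6 (11): add — endpoints in different components.
n4–n6 (11): add — endpoints in different components.
n3–n8 (12): skip — n8 and n3 already connected.
n1–n4 (14): skip — n1 and n4 already connected.
n3–n4 (16): skip — n4 and n3 already connected.
n1–n5 (18): add — endpoints in different components.
Non-tree edge n2–n9 has weight 18, equal to the heaviest edge on its tree cycle — swapping gives another MST of the same weight. Not unique.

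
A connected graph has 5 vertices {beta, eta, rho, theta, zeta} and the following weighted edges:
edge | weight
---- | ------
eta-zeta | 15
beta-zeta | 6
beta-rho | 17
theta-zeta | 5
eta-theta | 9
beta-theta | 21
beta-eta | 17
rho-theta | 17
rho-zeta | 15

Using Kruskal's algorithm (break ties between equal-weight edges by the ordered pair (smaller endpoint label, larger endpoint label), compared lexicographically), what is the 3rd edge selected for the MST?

eta-theta

Kruskal: consider edges lightest-first.
theta-zeta (5): add. Components now {beta} {rho} {eta} {theta,zeta}
beta-zeta (6): add. Components now {beta,theta,zeta} {rho} {eta}
eta-theta (9): add. Components now {beta,eta,theta,zeta} {rho}
eta-zeta (15): skip — eta and zeta already connected.
rho-zeta (15): add. Components now {beta,eta,rho,theta,zeta}
The 3rd edge added is eta-theta.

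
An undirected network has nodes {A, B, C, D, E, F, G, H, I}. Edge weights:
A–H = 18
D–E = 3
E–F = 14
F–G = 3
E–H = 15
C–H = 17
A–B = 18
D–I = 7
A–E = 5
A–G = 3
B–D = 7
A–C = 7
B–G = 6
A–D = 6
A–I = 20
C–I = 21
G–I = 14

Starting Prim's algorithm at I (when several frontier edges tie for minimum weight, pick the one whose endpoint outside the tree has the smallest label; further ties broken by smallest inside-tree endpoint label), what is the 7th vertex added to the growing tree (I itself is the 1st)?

B

Prim, starting at I.
Step 1: cheapest edge leaving the tree is D–I (7); add D.
Step 2: cheapest edge leaving the tree is D–E (3); add E.
Step 3: cheapest edge leaving the tree is A–E (5); add A.
Step 4: cheapest edge leaving the tree is A–G (3); add G.
Step 5: cheapest edge leaving the tree is F–G (3); add F.
Step 6: cheapest edge leaving the tree is B–G (6); add B.
Step 7: cheapest edge leaving the tree is A–C (7); add C.
Step 8: cheapest edge leaving the tree is E–H (15); add H.
Vertex order: I, D, E, A, G, F, B, C, H. The 7th vertex is B.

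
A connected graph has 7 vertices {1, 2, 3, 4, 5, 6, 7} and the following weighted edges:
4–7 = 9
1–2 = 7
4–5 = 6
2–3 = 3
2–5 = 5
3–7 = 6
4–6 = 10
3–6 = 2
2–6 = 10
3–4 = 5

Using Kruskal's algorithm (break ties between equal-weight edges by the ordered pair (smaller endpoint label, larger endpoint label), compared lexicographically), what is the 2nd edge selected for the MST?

Kruskal: consider edges lightest-first.
3–6 (2): add — endpoints in different components.
2–3 (3): add — endpoints in different components.
2–5 (5): add — endpoints in different components.
3–4 (5): add — endpoints in different components.
3–7 (6): add — endpoints in different components.
4–5 (6): skip — 4 and 5 already connected.
1–2 (7): add — endpoints in different components.
The 2nd edge added is 2–3.

2-3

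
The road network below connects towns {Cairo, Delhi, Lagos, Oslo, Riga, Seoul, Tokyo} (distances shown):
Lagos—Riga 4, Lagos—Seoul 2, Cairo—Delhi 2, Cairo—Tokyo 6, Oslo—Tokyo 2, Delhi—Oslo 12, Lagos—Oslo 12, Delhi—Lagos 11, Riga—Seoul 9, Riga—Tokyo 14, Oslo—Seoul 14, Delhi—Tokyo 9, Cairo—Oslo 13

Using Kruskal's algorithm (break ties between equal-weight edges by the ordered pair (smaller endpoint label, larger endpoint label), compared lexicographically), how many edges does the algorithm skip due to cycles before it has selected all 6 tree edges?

2

Kruskal: consider edges lightest-first.
Cairo—Delhi (2): add. Components now {Lagos} {Cairo,Delhi} {Tokyo} {Oslo} {Seoul} {Riga}
Lagos—Seoul (2): add. Components now {Lagos,Seoul} {Cairo,Delhi} {Tokyo} {Oslo} {Riga}
Oslo—Tokyo (2): add. Components now {Lagos,Seoul} {Cairo,Delhi} {Oslo,Tokyo} {Riga}
Lagos—Riga (4): add. Components now {Lagos,Riga,Seoul} {Cairo,Delhi} {Oslo,Tokyo}
Cairo—Tokyo (6): add. Components now {Lagos,Riga,Seoul} {Cairo,Delhi,Oslo,Tokyo}
Delhi—Tokyo (9): skip — Tokyo and Delhi already connected.
Riga—Seoul (9): skip — Seoul and Riga already connected.
Delhi—Lagos (11): add. Components now {Cairo,Delhi,Lagos,Oslo,Riga,Seoul,Tokyo}
Edges rejected before the tree was complete: 2.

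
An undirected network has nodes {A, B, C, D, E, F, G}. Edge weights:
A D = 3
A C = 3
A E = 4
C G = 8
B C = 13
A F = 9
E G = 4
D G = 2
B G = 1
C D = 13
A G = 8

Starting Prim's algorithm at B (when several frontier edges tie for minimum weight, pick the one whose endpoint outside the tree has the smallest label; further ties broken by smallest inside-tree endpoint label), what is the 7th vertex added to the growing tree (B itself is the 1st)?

F

Prim, starting at B.
Step 1: frontier [B G 1, B C 13] → take B G (1); add G.
Step 2: frontier [B C 13, D G 2, E G 4, A G 8, C G 8] → take D G (2); add D.
Step 3: frontier [B C 13, A D 3, C D 13, E G 4, A G 8, C G 8] → take A D (3); add A.
Step 4: frontier [A C 3, A E 4, A F 9, B C 13, C D 13, E G 4, C G 8] → take A C (3); add C.
Step 5: frontier [A E 4, A F 9, E G 4] → take A E (4); add E.
Step 6: frontier [A F 9] → take A F (9); add F.
Vertex order: B, G, D, A, C, E, F. The 7th vertex is F.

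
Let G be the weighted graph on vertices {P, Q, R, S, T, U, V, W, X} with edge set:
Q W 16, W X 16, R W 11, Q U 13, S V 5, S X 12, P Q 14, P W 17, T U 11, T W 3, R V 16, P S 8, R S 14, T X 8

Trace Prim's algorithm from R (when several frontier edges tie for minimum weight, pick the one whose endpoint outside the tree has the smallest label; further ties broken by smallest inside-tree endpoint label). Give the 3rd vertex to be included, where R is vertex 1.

Prim, starting at R.
Step 1: cheapest edge leaving the tree is R W (11); add W.
Step 2: cheapest edge leaving the tree is T W (3); add T.
Step 3: cheapest edge leaving the tree is T X (8); add X.
Step 4: cheapest edge leaving the tree is T U (11); add U.
Step 5: cheapest edge leaving the tree is S X (12); add S.
Step 6: cheapest edge leaving the tree is S V (5); add V.
Step 7: cheapest edge leaving the tree is P S (8); add P.
Step 8: cheapest edge leaving the tree is Q U (13); add Q.
Vertex order: R, W, T, X, U, S, V, P, Q. The 3rd vertex is T.

T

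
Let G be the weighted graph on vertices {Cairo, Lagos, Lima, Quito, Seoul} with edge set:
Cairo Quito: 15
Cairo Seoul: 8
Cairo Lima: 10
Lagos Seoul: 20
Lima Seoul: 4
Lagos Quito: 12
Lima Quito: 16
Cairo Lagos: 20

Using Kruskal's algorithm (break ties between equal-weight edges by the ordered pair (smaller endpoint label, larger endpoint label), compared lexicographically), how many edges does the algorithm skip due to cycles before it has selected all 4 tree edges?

Kruskal's algorithm — process edges by increasing weight (ties by edge label):
Lima Seoul (4): add. Components now {Quito} {Lima,Seoul} {Cairo} {Lagos}
Cairo Seoul (8): add. Components now {Quito} {Cairo,Lima,Seoul} {Lagos}
Cairo Lima (10): skip — Cairo and Lima already connected.
Lagos Quito (12): add. Components now {Lagos,Quito} {Cairo,Lima,Seoul}
Cairo Quito (15): add. Components now {Cairo,Lagos,Lima,Quito,Seoul}
Edges rejected before the tree was complete: 1.

1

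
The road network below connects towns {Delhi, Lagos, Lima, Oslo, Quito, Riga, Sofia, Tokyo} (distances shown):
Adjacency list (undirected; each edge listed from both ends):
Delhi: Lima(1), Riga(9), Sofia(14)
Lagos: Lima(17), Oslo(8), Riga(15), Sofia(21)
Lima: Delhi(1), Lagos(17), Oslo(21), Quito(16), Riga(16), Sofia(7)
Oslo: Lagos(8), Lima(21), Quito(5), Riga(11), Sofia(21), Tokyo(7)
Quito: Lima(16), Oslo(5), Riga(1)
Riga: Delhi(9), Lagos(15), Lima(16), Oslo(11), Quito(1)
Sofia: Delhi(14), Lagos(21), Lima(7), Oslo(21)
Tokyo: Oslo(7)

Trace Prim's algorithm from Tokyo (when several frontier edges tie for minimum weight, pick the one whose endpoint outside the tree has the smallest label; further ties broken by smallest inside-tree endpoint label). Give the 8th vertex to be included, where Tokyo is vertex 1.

Sofia

Prim's algorithm from Tokyo:
Step 1: cheapest edge leaving the tree is Oslo Tokyo (7); add Oslo.
Step 2: cheapest edge leaving the tree is Oslo Quito (5); add Quito.
Step 3: cheapest edge leaving the tree is Quito Riga (1); add Riga.
Step 4: cheapest edge leaving the tree is Lagos Oslo (8); add Lagos.
Step 5: cheapest edge leaving the tree is Delhi Riga (9); add Delhi.
Step 6: cheapest edge leaving the tree is Delhi Lima (1); add Lima.
Step 7: cheapest edge leaving the tree is Lima Sofia (7); add Sofia.
Vertex order: Tokyo, Oslo, Quito, Riga, Lagos, Delhi, Lima, Sofia. The 8th vertex is Sofia.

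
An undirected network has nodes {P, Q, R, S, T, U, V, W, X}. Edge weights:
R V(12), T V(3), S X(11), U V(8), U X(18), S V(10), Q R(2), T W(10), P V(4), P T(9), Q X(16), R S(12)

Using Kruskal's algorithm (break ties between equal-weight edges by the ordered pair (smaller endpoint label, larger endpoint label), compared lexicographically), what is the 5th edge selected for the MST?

Kruskal: consider edges lightest-first.
Q R (2): add — endpoints in different components.
T V (3): add — endpoints in different components.
P V (4): add — endpoints in different components.
U V (8): add — endpoints in different components.
P T (9): skip — P and T already connected.
S V (10): add — endpoints in different components.
T W (10): add — endpoints in different components.
S X (11): add — endpoints in different components.
R S (12): add — endpoints in different components.
The 5th edge added is S V.

S-V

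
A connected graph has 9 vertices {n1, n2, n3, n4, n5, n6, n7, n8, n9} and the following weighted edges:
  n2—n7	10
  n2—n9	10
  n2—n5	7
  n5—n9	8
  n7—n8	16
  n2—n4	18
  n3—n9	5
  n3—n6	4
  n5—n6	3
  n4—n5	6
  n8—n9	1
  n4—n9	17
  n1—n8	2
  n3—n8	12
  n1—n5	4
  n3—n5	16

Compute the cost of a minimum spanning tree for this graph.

Grow the tree from n5 using Prim:
Step 1: cheapest edge leaving the tree is n5—n6 (3); add n6.
Step 2: cheapest edge leaving the tree is n1—n5 (4); add n1.
Step 3: cheapest edge leaving the tree is n1—n8 (2); add n8.
Step 4: cheapest edge leaving the tree is n8—n9 (1); add n9.
Step 5: cheapest edge leaving the tree is n3—n6 (4); add n3.
Step 6: cheapest edge leaving the tree is n4—n5 (6); add n4.
Step 7: cheapest edge leaving the tree is n2—n5 (7); add n2.
Step 8: cheapest edge leaving the tree is n2—n7 (10); add n7.
MST edges: n5—n6, n1—n5, n1—n8, n8—n9, n3—n6, n4—n5, n2—n5, n2—n7; total weight 3+4+2+1+4+6+7+10 = 37.

37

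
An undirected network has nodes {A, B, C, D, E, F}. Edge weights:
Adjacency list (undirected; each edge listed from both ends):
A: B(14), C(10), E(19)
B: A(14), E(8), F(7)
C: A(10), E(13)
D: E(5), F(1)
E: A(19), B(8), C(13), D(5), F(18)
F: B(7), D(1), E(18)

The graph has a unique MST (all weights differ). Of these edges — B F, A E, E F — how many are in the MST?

1

Kruskal's algorithm — process edges by increasing weight (ties by edge label):
D F (1): add. Components now {A} {B} {C} {D,F} {E}
D E (5): add. Components now {A} {B} {C} {D,E,F}
B F (7): add. Components now {A} {B,D,E,F} {C}
B E (8): skip — B and E already connected.
A C (10): add. Components now {A,C} {B,D,E,F}
C E (13): add. Components now {A,B,C,D,E,F}
MST edge set: {D F, D E, B F, A C, C E}.
Of the listed edges, {B F} are in the MST → 1.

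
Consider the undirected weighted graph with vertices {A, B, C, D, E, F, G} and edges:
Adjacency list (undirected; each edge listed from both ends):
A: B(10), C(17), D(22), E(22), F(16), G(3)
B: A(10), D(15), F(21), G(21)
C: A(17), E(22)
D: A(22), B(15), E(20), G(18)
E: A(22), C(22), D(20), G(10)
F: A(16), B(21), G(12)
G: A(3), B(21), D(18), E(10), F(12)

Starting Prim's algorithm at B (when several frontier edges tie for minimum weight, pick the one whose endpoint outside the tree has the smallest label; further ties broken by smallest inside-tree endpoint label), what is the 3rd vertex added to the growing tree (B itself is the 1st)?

G

Prim's algorithm from B:
Step 1: cheapest edge leaving the tree is A–B (10); add A.
Step 2: cheapest edge leaving the tree is A–G (3); add G.
Step 3: cheapest edge leaving the tree is E–G (10); add E.
Step 4: cheapest edge leaving the tree is F–G (12); add F.
Step 5: cheapest edge leaving the tree is B–D (15); add D.
Step 6: cheapest edge leaving the tree is A–C (17); add C.
Vertex order: B, A, G, E, F, D, C. The 3rd vertex is G.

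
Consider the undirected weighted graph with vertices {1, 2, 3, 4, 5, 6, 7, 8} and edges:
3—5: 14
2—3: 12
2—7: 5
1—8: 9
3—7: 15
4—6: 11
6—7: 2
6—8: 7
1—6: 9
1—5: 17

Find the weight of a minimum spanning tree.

60

Prim, starting at 3.
Step 1: cheapest edge leaving the tree is 2—3 (12); add 2.
Step 2: cheapest edge leaving the tree is 2—7 (5); add 7.
Step 3: cheapest edge leaving the tree is 6—7 (2); add 6.
Step 4: cheapest edge leaving the tree is 6—8 (7); add 8.
Step 5: cheapest edge leaving the tree is 1—6 (9); add 1.
Step 6: cheapest edge leaving the tree is 4—6 (11); add 4.
Step 7: cheapest edge leaving the tree is 3—5 (14); add 5.
MST edges: 2—3, 2—7, 6—7, 6—8, 1—6, 4—6, 3—5; total weight 12+5+2+7+9+11+14 = 60.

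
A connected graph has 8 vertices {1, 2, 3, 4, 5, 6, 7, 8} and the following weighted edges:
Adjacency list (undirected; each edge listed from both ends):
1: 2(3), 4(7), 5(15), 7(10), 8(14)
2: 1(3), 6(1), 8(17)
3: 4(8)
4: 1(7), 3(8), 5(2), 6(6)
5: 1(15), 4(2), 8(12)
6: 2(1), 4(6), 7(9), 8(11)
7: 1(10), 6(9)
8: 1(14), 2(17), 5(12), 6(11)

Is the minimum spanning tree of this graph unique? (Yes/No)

Yes

Sort edges by weight, then run Kruskal:
2-6 (1): add — endpoints in different components.
4-5 (2): add — endpoints in different components.
1-2 (3): add — endpoints in different components.
4-6 (6): add — endpoints in different components.
1-4 (7): skip — 1 and 4 already connected.
3-4 (8): add — endpoints in different components.
6-7 (9): add — endpoints in different components.
1-7 (10): skip — 1 and 7 already connected.
6-8 (11): add — endpoints in different components.
Every non-tree edge has weight strictly greater than the heaviest edge on the tree path between its endpoints, so the MST is unique.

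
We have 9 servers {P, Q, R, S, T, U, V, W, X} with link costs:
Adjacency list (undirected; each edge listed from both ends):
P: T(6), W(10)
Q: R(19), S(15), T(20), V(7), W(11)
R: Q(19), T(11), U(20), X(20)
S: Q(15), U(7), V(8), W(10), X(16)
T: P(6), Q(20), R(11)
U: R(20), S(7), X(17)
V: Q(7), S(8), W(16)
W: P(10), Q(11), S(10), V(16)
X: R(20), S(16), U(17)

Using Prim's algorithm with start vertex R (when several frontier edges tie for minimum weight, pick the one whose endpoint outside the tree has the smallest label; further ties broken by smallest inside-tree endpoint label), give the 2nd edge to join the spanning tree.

P-T

Prim's algorithm from R:
Step 1: cheapest edge leaving the tree is R T (11); add T.
Step 2: cheapest edge leaving the tree is P T (6); add P.
Step 3: cheapest edge leaving the tree is P W (10); add W.
Step 4: cheapest edge leaving the tree is S W (10); add S.
Step 5: cheapest edge leaving the tree is S U (7); add U.
Step 6: cheapest edge leaving the tree is S V (8); add V.
Step 7: cheapest edge leaving the tree is Q V (7); add Q.
Step 8: cheapest edge leaving the tree is S X (16); add X.
The 2nd edge added is P T.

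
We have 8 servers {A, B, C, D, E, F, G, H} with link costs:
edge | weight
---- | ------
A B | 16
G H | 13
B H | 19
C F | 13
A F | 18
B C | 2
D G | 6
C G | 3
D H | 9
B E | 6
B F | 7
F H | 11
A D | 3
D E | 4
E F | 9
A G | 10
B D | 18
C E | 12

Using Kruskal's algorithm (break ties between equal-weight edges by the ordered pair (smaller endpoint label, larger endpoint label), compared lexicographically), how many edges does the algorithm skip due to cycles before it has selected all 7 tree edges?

1

Kruskal's algorithm — process edges by increasing weight (ties by edge label):
B C (2): add — endpoints in different components.
A D (3): add — endpoints in different components.
C G (3): add — endpoints in different components.
D E (4): add — endpoints in different components.
B E (6): add — endpoints in different components.
D G (6): skip — D and G already connected.
B F (7): add — endpoints in different components.
D H (9): add — endpoints in different components.
Edges rejected before the tree was complete: 1.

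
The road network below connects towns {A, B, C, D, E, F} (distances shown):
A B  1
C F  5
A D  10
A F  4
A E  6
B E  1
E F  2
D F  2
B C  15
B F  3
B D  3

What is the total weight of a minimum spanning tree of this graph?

Kruskal's algorithm — process edges by increasing weight (ties by edge label):
A B (1): add. Components now {A,B} {C} {D} {E} {F}
B E (1): add. Components now {A,B,E} {C} {D} {F}
D F (2): add. Components now {A,B,E} {C} {D,F}
E F (2): add. Components now {A,B,D,E,F} {C}
B D (3): skip — B and D already connected.
B F (3): skip — B and F already connected.
A F (4): skip — A and F already connected.
C F (5): add. Components now {A,B,C,D,E,F}
MST edges: A B, B E, D F, E F, C F; total weight 1+1+2+2+5 = 11.

11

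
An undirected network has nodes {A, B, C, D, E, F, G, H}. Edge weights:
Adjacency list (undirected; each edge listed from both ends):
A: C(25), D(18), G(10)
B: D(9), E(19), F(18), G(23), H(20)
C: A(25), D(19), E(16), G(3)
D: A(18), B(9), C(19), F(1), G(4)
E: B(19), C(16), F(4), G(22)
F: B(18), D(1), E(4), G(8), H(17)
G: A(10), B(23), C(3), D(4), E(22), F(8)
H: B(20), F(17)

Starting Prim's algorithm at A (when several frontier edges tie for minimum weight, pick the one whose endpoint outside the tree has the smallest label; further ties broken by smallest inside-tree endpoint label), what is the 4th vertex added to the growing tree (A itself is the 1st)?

D

Grow the tree from A using Prim:
Step 1: cheapest edge leaving the tree is A—G (10); add G.
Step 2: cheapest edge leaving the tree is C—G (3); add C.
Step 3: cheapest edge leaving the tree is D—G (4); add D.
Step 4: cheapest edge leaving the tree is D—F (1); add F.
Step 5: cheapest edge leaving the tree is E—F (4); add E.
Step 6: cheapest edge leaving the tree is B—D (9); add B.
Step 7: cheapest edge leaving the tree is F—H (17); add H.
Vertex order: A, G, C, D, F, E, B, H. The 4th vertex is D.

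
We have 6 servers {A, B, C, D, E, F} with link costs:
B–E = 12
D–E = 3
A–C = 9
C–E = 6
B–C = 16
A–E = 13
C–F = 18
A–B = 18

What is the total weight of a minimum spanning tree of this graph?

48

Prim, starting at C.
Step 1: frontier [C–E 6, A–C 9, B–C 16, C–F 18] → take C–E (6); add E.
Step 2: frontier [A–C 9, B–C 16, C–F 18, D–E 3, B–E 12, A–E 13] → take D–E (3); add D.
Step 3: frontier [A–C 9, B–C 16, C–F 18, B–E 12, A–E 13] → take A–C (9); add A.
Step 4: frontier [A–B 18, B–C 16, C–F 18, B–E 12] → take B–E (12); add B.
Step 5: frontier [C–F 18] → take C–F (18); add F.
MST edges: C–E, D–E, A–C, B–E, C–F; total weight 6+3+9+12+18 = 48.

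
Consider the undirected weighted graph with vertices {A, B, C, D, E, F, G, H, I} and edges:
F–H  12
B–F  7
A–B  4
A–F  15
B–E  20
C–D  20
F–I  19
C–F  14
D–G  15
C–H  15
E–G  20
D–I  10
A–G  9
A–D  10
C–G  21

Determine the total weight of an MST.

86

Prim's algorithm from G:
Step 1: cheapest edge leaving the tree is A–G (9); add A.
Step 2: cheapest edge leaving the tree is A–B (4); add B.
Step 3: cheapest edge leaving the tree is B–F (7); add F.
Step 4: cheapest edge leaving the tree is A–D (10); add D.
Step 5: cheapest edge leaving the tree is D–I (10); add I.
Step 6: cheapest edge leaving the tree is F–H (12); add H.
Step 7: cheapest edge leaving the tree is C–F (14); add C.
Step 8: cheapest edge leaving the tree is B–E (20); add E.
MST edges: A–G, A–B, B–F, A–D, D–I, F–H, C–F, B–E; total weight 9+4+7+10+10+12+14+20 = 86.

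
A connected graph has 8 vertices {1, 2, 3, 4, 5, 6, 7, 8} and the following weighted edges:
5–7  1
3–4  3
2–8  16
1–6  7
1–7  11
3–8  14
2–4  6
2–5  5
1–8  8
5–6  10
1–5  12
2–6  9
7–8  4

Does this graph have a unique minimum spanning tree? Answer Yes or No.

Yes

Sort edges by weight, then run Kruskal:
5–7 (1): add — endpoints in different components.
3–4 (3): add — endpoints in different components.
7–8 (4): add — endpoints in different components.
2–5 (5): add — endpoints in different components.
2–4 (6): add — endpoints in different components.
1–6 (7): add — endpoints in different components.
1–8 (8): add — endpoints in different components.
Every non-tree edge has weight strictly greater than the heaviest edge on the tree path between its endpoints, so the MST is unique.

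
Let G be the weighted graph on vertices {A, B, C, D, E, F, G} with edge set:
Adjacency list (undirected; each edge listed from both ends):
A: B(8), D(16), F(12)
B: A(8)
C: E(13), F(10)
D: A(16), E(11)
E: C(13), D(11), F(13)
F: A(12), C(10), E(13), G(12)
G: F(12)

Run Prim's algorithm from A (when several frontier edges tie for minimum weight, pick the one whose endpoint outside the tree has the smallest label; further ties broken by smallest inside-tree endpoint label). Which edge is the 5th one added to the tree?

C-E

Grow the tree from A using Prim:
Step 1: cheapest edge leaving the tree is A-B (8); add B.
Step 2: cheapest edge leaving the tree is A-F (12); add F.
Step 3: cheapest edge leaving the tree is C-F (10); add C.
Step 4: cheapest edge leaving the tree is F-G (12); add G.
Step 5: cheapest edge leaving the tree is C-E (13); add E.
Step 6: cheapest edge leaving the tree is D-E (11); add D.
The 5th edge added is C-E.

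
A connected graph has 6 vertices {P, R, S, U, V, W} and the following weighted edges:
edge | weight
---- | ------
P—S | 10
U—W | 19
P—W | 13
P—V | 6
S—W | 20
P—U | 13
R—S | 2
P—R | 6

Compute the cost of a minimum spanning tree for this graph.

40

Prim's algorithm from P:
Step 1: frontier [P—R 6, P—V 6, P—S 10, P—U 13, P—W 13] → take P—R (6); add R.
Step 2: frontier [P—V 6, P—S 10, P—U 13, P—W 13, R—S 2] → take R—S (2); add S.
Step 3: frontier [P—V 6, P—U 13, P—W 13, S—W 20] → take P—V (6); add V.
Step 4: frontier [P—U 13, P—W 13, S—W 20] → take P—U (13); add U.
Step 5: frontier [P—W 13, S—W 20, U—W 19] → take P—W (13); add W.
MST edges: P—R, R—S, P—V, P—U, P—W; total weight 6+2+6+13+13 = 40.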